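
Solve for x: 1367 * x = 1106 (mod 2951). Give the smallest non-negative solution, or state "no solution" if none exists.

First find gcd(1367, 2951):
2951 = 2*1367 + 217
1367 = 6*217 + 65
217 = 3*65 + 22
65 = 2*22 + 21
22 = 1*21 + 1
21 = 21*1 + 0
gcd = 1, so a unique solution mod 2951 exists.
Back-substitute for the Bézout coefficients:
1 = 22 − 21
1 = −65 + 3·22
1 = 3·217 − 10·65
1 = −10·1367 + 63·217
1 = 63·2951 − 136·1367
So 1367·(-136) ≡ 1 (mod 2951), giving 1367⁻¹ ≡ 2815.
x ≡ 1367⁻¹·1106 ≡ 2815·1106 ≡ 85 (mod 2951).

85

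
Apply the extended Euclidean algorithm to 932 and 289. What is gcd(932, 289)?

Apply Euclid's algorithm to 932 and 289:
932 = 3×289 + 65
289 = 4×65 + 29
65 = 2×29 + 7
29 = 4×7 + 1
7 = 7×1 + 0
gcd(932, 289) = 1.
Working backward:
1 = 29 − 4·7
1 = −4·65 + 9·29
1 = 9·289 − 40·65
1 = −40·932 + 129·289
So 1 = (-40)·932 + (129)·289.

1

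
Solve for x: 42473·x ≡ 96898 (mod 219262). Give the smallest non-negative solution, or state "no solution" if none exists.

First find gcd(42473, 219262):
219262 = 5·42473 + 6897
42473 = 6·6897 + 1091
6897 = 6·1091 + 351
1091 = 3·351 + 38
351 = 9·38 + 9
38 = 4·9 + 2
9 = 4·2 + 1
2 = 2·1 + 0
gcd = 1, so a unique solution mod 219262 exists.
Back-substitute for the Bézout coefficients:
1 = 9 − 4·2
1 = −4·38 + 17·9
1 = 17·351 − 157·38
1 = −157·1091 + 488·351
1 = 488·6897 − 3085·1091
1 = −3085·42473 + 18998·6897
1 = 18998·219262 − 98075·42473
So 42473·(-98075) ≡ 1 (mod 219262), giving 42473⁻¹ ≡ 121187.
x ≡ 42473⁻¹·96898 ≡ 121187·96898 ≡ 201516 (mod 219262).

201516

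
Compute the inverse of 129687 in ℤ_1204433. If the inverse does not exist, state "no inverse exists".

gcd(1204433, 129687) by repeated division:
1204433 = 9×129687 + 37250
129687 = 3×37250 + 17937
37250 = 2×17937 + 1376
17937 = 13×1376 + 49
1376 = 28×49 + 4
49 = 12×4 + 1
4 = 4×1 + 0
gcd = 1, so the inverse exists. Back-substitute:
1 = 49 − 12·4
1 = −12·1376 + 337·49
1 = 337·17937 − 4393·1376
1 = −4393·37250 + 9123·17937
1 = 9123·129687 − 31762·37250
1 = −31762·1204433 + 294981·129687
So 129687·294981 ≡ 1 (mod 1204433).

294981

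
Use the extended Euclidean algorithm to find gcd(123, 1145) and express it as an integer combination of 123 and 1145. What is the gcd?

1

Repeated division:
1145 = 9*123 + 38
123 = 3*38 + 9
38 = 4*9 + 2
9 = 4*2 + 1
2 = 2*1 + 0
gcd(123, 1145) = 1.
Express as a combination:
1 = 9 − 4·2
1 = −4·38 + 17·9
1 = 17·123 − 55·38
1 = −55·1145 + 512·123
So 1 = (-55)·1145 + (512)·123.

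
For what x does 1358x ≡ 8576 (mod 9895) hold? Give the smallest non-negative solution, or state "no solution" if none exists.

First find gcd(1358, 9895):
9895 = 7·1358 + 389
1358 = 3·389 + 191
389 = 2·191 + 7
191 = 27·7 + 2
7 = 3·2 + 1
2 = 2·1 + 0
gcd = 1, so a unique solution mod 9895 exists.
Back-substitute for the Bézout coefficients:
1 = 7 − 3·2
1 = −3·191 + 82·7
1 = 82·389 − 167·191
1 = −167·1358 + 583·389
1 = 583·9895 − 4248·1358
So 1358·(-4248) ≡ 1 (mod 9895), giving 1358⁻¹ ≡ 5647.
x ≡ 1358⁻¹·8576 ≡ 5647·8576 ≡ 2542 (mod 9895).

2542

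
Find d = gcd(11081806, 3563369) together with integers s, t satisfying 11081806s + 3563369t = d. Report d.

Apply Euclid's algorithm to 11081806 and 3563369:
11081806 = 3*3563369 + 391699
3563369 = 9*391699 + 38078
391699 = 10*38078 + 10919
38078 = 3*10919 + 5321
10919 = 2*5321 + 277
5321 = 19*277 + 58
277 = 4*58 + 45
58 = 1*45 + 13
45 = 3*13 + 6
13 = 2*6 + 1
6 = 6*1 + 0
gcd(11081806, 3563369) = 1.
Express as a combination:
1 = 13 − 2·6
1 = −2·45 + 7·13
1 = 7·58 − 9·45
1 = −9·277 + 43·58
1 = 43·5321 − 826·277
1 = −826·10919 + 1695·5321
1 = 1695·38078 − 5911·10919
1 = −5911·391699 + 60805·38078
1 = 60805·3563369 − 553156·391699
1 = −553156·11081806 + 1720273·3563369
So 1 = (-553156)·11081806 + (1720273)·3563369.

1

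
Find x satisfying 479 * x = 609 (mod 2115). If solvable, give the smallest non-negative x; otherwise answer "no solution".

381

First find gcd(479, 2115):
2115 = 4*479 + 199
479 = 2*199 + 81
199 = 2*81 + 37
81 = 2*37 + 7
37 = 5*7 + 2
7 = 3*2 + 1
2 = 2*1 + 0
gcd = 1, so a unique solution mod 2115 exists.
Back-substitute for the Bézout coefficients:
1 = 7 − 3·2
1 = −3·37 + 16·7
1 = 16·81 − 35·37
1 = −35·199 + 86·81
1 = 86·479 − 207·199
1 = −207·2115 + 914·479
So 479·(914) ≡ 1 (mod 2115), giving 479⁻¹ ≡ 914.
x ≡ 479⁻¹·609 ≡ 914·609 ≡ 381 (mod 2115).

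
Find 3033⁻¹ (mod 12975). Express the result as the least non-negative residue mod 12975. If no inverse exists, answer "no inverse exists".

no inverse exists

Euclidean algorithm on 12975, 3033:
12975 = 4×3033 + 843
3033 = 3×843 + 504
843 = 1×504 + 339
504 = 1×339 + 165
339 = 2×165 + 9
165 = 18×9 + 3
9 = 3×3 + 0
gcd(3033, 12975) = 3 ≠ 1, so 3033 has no multiplicative inverse modulo 12975.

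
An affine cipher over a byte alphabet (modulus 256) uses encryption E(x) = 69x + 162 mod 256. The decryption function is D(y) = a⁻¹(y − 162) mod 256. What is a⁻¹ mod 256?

gcd(256, 69) by repeated division:
256 = 3·69 + 49
69 = 1·49 + 20
49 = 2·20 + 9
20 = 2·9 + 2
9 = 4·2 + 1
2 = 2·1 + 0
gcd = 1, so the inverse exists. Back-substitute:
1 = 9 − 4·2
1 = −4·20 + 9·9
1 = 9·49 − 22·20
1 = −22·69 + 31·49
1 = 31·256 − 115·69
Hence 69⁻¹ ≡ -115 ≡ 141 (mod 256).

141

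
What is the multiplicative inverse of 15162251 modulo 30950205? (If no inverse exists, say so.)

Compute gcd(15162251, 30950205):
30950205 = 2*15162251 + 625703
15162251 = 24*625703 + 145379
625703 = 4*145379 + 44187
145379 = 3*44187 + 12818
44187 = 3*12818 + 5733
12818 = 2*5733 + 1352
5733 = 4*1352 + 325
1352 = 4*325 + 52
325 = 6*52 + 13
52 = 4*13 + 0
gcd(15162251, 30950205) = 13 ≠ 1, so 15162251 has no multiplicative inverse modulo 30950205.

no inverse exists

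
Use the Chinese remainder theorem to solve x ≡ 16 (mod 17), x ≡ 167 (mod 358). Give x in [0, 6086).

883

Write x = 16 + 17·k. Then 17·k ≡ 167 − 16 ≡ 151 (mod 358).
Need 17⁻¹ mod 358. Extended Euclid on (358, 17):
358 = 21×17 + 1
17 = 17×1 + 0
Back-substitute:
1 = 358 − 21·17
17⁻¹ ≡ 337 (mod 358), so k ≡ 337·151 ≡ 51 (mod 358).
x = 16 + 17·51 = 883.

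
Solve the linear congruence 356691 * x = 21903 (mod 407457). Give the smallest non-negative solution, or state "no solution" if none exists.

First find gcd(356691, 407457):
407457 = 1*356691 + 50766
356691 = 7*50766 + 1329
50766 = 38*1329 + 264
1329 = 5*264 + 9
264 = 29*9 + 3
9 = 3*3 + 0
gcd = 3 and 3 | 21903, so solutions exist. Divide through by 3: 118897x ≡ 7301 (mod 135819).
Now find 118897⁻¹ mod 135819:
135819 = 1*118897 + 16922
118897 = 7*16922 + 443
16922 = 38*443 + 88
443 = 5*88 + 3
88 = 29*3 + 1
3 = 3*1 + 0
Back-substitute:
1 = 88 − 29·3
1 = −29·443 + 146·88
1 = 146·16922 − 5577·443
1 = −5577·118897 + 39185·16922
1 = 39185·135819 − 44762·118897
So 118897·(-44762) ≡ 1 (mod 135819), i.e. 118897⁻¹ ≡ 91057.
Then x ≡ 91057·7301 ≡ 108971 (mod 135819); the smallest non-negative solution is x = 108971.

108971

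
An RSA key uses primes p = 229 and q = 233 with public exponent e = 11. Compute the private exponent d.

φ(n) = (p−1)(q−1) = 228·232 = 52896.
Need d with 11·d ≡ 1 (mod 52896). Apply the extended Euclidean algorithm:
52896 = 4808×11 + 8
11 = 1×8 + 3
8 = 2×3 + 2
3 = 1×2 + 1
2 = 2×1 + 0
Back-substitute:
1 = 3 − 2
1 = −8 + 3·3
1 = 3·11 − 4·8
1 = −4·52896 + 19235·11
So 11·19235 ≡ 1 (mod 52896), hence d = 19235.

19235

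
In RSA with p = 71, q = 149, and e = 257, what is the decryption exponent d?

4273

φ(n) = (p−1)(q−1) = 70·148 = 10360.
Need d with 257·d ≡ 1 (mod 10360). Apply the extended Euclidean algorithm:
10360 = 40×257 + 80
257 = 3×80 + 17
80 = 4×17 + 12
17 = 1×12 + 5
12 = 2×5 + 2
5 = 2×2 + 1
2 = 2×1 + 0
Back-substitute:
1 = 5 − 2·2
1 = −2·12 + 5·5
1 = 5·17 − 7·12
1 = −7·80 + 33·17
1 = 33·257 − 106·80
1 = −106·10360 + 4273·257
So 257·4273 ≡ 1 (mod 10360), hence d = 4273.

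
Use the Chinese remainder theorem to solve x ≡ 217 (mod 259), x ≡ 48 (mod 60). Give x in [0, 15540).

7728

Write x = 217 + 259·k. Then 259·k ≡ 48 − 217 ≡ 11 (mod 60).
Need 259⁻¹ mod 60. Extended Euclid on (60, 19):
60 = 3*19 + 3
19 = 6*3 + 1
3 = 3*1 + 0
Back-substitute:
1 = 19 − 6·3
1 = −6·60 + 19·19
259⁻¹ ≡ 19 (mod 60), so k ≡ 19·11 ≡ 29 (mod 60).
x = 217 + 259·29 = 7728.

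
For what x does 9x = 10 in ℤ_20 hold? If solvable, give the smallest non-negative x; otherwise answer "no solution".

10

First find gcd(9, 20):
20 = 2×9 + 2
9 = 4×2 + 1
2 = 2×1 + 0
gcd = 1, so a unique solution mod 20 exists.
Back-substitute for the Bézout coefficients:
1 = 9 − 4·2
1 = −4·20 + 9·9
So 9·(9) ≡ 1 (mod 20), giving 9⁻¹ ≡ 9.
x ≡ 9⁻¹·10 ≡ 9·10 ≡ 10 (mod 20).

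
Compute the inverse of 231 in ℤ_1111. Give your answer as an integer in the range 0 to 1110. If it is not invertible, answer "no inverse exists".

Euclidean algorithm on 1111, 231:
1111 = 4·231 + 187
231 = 1·187 + 44
187 = 4·44 + 11
44 = 4·11 + 0
Since gcd = 11 > 1, 231 is not a unit mod 1111.

no inverse exists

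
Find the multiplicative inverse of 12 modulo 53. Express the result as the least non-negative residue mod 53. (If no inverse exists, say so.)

Apply the Euclidean algorithm to 53 and 12:
53 = 4*12 + 5
12 = 2*5 + 2
5 = 2*2 + 1
2 = 2*1 + 0
Since gcd(12, 53) = 1, back-substitute to write 1 as a combination:
1 = 5 − 2·2
1 = −2·12 + 5·5
1 = 5·53 − 22·12
Hence 12⁻¹ ≡ -22 ≡ 31 (mod 53).

31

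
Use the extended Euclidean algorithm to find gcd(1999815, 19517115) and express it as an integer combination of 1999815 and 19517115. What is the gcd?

Repeated division:
19517115 = 9·1999815 + 1518780
1999815 = 1·1518780 + 481035
1518780 = 3·481035 + 75675
481035 = 6·75675 + 26985
75675 = 2·26985 + 21705
26985 = 1·21705 + 5280
21705 = 4·5280 + 585
5280 = 9·585 + 15
585 = 39·15 + 0
gcd(1999815, 19517115) = 15.
Working backward:
15 = 5280 − 9·585
15 = −9·21705 + 37·5280
15 = 37·26985 − 46·21705
15 = −46·75675 + 129·26985
15 = 129·481035 − 820·75675
15 = −820·1518780 + 2589·481035
15 = 2589·1999815 − 3409·1518780
15 = −3409·19517115 + 33270·1999815
So 15 = (-3409)·19517115 + (33270)·1999815.

15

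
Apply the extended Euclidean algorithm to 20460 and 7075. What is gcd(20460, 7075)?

Apply Euclid's algorithm to 20460 and 7075:
20460 = 2*7075 + 6310
7075 = 1*6310 + 765
6310 = 8*765 + 190
765 = 4*190 + 5
190 = 38*5 + 0
gcd(20460, 7075) = 5.
Back-substituting:
5 = 765 − 4·190
5 = −4·6310 + 33·765
5 = 33·7075 − 37·6310
5 = −37·20460 + 107·7075
So 5 = (-37)·20460 + (107)·7075.

5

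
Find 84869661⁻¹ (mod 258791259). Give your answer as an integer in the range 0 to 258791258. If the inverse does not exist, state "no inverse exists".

Euclidean algorithm on 258791259, 84869661:
258791259 = 3·84869661 + 4182276
84869661 = 20·4182276 + 1224141
4182276 = 3·1224141 + 509853
1224141 = 2·509853 + 204435
509853 = 2·204435 + 100983
204435 = 2·100983 + 2469
100983 = 40·2469 + 2223
2469 = 1·2223 + 246
2223 = 9·246 + 9
246 = 27·9 + 3
9 = 3·3 + 0
gcd(84869661, 258791259) = 3 ≠ 1, so 84869661 has no multiplicative inverse modulo 258791259.

no inverse exists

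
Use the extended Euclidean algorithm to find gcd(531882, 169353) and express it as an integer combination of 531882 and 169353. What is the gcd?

9

Repeated division:
531882 = 3·169353 + 23823
169353 = 7·23823 + 2592
23823 = 9·2592 + 495
2592 = 5·495 + 117
495 = 4·117 + 27
117 = 4·27 + 9
27 = 3·9 + 0
gcd(531882, 169353) = 9.
Back-substituting:
9 = 117 − 4·27
9 = −4·495 + 17·117
9 = 17·2592 − 89·495
9 = −89·23823 + 818·2592
9 = 818·169353 − 5815·23823
9 = −5815·531882 + 18263·169353
So 9 = (-5815)·531882 + (18263)·169353.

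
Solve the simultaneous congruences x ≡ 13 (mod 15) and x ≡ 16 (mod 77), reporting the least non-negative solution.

478

Write x = 13 + 15·k. Then 15·k ≡ 16 − 13 ≡ 3 (mod 77).
Need 15⁻¹ mod 77. Extended Euclid on (77, 15):
77 = 5×15 + 2
15 = 7×2 + 1
2 = 2×1 + 0
Back-substitute:
1 = 15 − 7·2
1 = −7·77 + 36·15
15⁻¹ ≡ 36 (mod 77), so k ≡ 36·3 ≡ 31 (mod 77).
x = 13 + 15·31 = 478.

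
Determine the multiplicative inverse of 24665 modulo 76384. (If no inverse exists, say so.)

Run Euclid on (76384, 24665):
76384 = 3×24665 + 2389
24665 = 10×2389 + 775
2389 = 3×775 + 64
775 = 12×64 + 7
64 = 9×7 + 1
7 = 7×1 + 0
The gcd is 1. Working backward:
1 = 64 − 9·7
1 = −9·775 + 109·64
1 = 109·2389 − 336·775
1 = −336·24665 + 3469·2389
1 = 3469·76384 − 10743·24665
So 24665·(-10743) ≡ 1 (mod 76384), and -10743 ≡ 65641 (mod 76384).

65641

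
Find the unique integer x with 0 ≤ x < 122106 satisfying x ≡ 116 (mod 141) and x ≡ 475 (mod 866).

100931

Write x = 116 + 141·k. Then 141·k ≡ 475 − 116 ≡ 359 (mod 866).
Need 141⁻¹ mod 866. Extended Euclid on (866, 141):
866 = 6·141 + 20
141 = 7·20 + 1
20 = 20·1 + 0
Back-substitute:
1 = 141 − 7·20
1 = −7·866 + 43·141
141⁻¹ ≡ 43 (mod 866), so k ≡ 43·359 ≡ 715 (mod 866).
x = 116 + 141·715 = 100931.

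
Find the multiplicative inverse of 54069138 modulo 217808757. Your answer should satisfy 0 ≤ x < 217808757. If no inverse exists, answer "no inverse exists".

no inverse exists

Compute gcd(54069138, 217808757):
217808757 = 4*54069138 + 1532205
54069138 = 35*1532205 + 441963
1532205 = 3*441963 + 206316
441963 = 2*206316 + 29331
206316 = 7*29331 + 999
29331 = 29*999 + 360
999 = 2*360 + 279
360 = 1*279 + 81
279 = 3*81 + 36
81 = 2*36 + 9
36 = 4*9 + 0
gcd(54069138, 217808757) = 9 ≠ 1, so 54069138 has no multiplicative inverse modulo 217808757.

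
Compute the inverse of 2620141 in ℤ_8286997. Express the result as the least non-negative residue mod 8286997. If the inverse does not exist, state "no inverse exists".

Extended Euclidean algorithm:
8286997 = 3·2620141 + 426574
2620141 = 6·426574 + 60697
426574 = 7·60697 + 1695
60697 = 35·1695 + 1372
1695 = 1·1372 + 323
1372 = 4·323 + 80
323 = 4·80 + 3
80 = 26·3 + 2
3 = 1·2 + 1
2 = 2·1 + 0
The gcd is 1. Working backward:
1 = 3 − 2
1 = −80 + 27·3
1 = 27·323 − 109·80
1 = −109·1372 + 463·323
1 = 463·1695 − 572·1372
1 = −572·60697 + 20483·1695
1 = 20483·426574 − 143953·60697
1 = −143953·2620141 + 884201·426574
1 = 884201·8286997 − 2796556·2620141
Hence 2620141⁻¹ ≡ -2796556 ≡ 5490441 (mod 8286997).

5490441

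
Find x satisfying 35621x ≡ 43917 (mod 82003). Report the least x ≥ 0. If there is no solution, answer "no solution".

9845

First find gcd(35621, 82003):
82003 = 2·35621 + 10761
35621 = 3·10761 + 3338
10761 = 3·3338 + 747
3338 = 4·747 + 350
747 = 2·350 + 47
350 = 7·47 + 21
47 = 2·21 + 5
21 = 4·5 + 1
5 = 5·1 + 0
gcd = 1, so a unique solution mod 82003 exists.
Back-substitute for the Bézout coefficients:
1 = 21 − 4·5
1 = −4·47 + 9·21
1 = 9·350 − 67·47
1 = −67·747 + 143·350
1 = 143·3338 − 639·747
1 = −639·10761 + 2060·3338
1 = 2060·35621 − 6819·10761
1 = −6819·82003 + 15698·35621
So 35621·(15698) ≡ 1 (mod 82003), giving 35621⁻¹ ≡ 15698.
x ≡ 35621⁻¹·43917 ≡ 15698·43917 ≡ 9845 (mod 82003).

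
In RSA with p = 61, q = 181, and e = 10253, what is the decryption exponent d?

3317

φ(n) = (p−1)(q−1) = 60·180 = 10800.
Need d with 10253·d ≡ 1 (mod 10800). Apply the extended Euclidean algorithm:
10800 = 1·10253 + 547
10253 = 18·547 + 407
547 = 1·407 + 140
407 = 2·140 + 127
140 = 1·127 + 13
127 = 9·13 + 10
13 = 1·10 + 3
10 = 3·3 + 1
3 = 3·1 + 0
Back-substitute:
1 = 10 − 3·3
1 = −3·13 + 4·10
1 = 4·127 − 39·13
1 = −39·140 + 43·127
1 = 43·407 − 125·140
1 = −125·547 + 168·407
1 = 168·10253 − 3149·547
1 = −3149·10800 + 3317·10253
So 10253·3317 ≡ 1 (mod 10800), hence d = 3317.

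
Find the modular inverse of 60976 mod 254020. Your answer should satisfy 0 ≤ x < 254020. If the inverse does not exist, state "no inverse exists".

no inverse exists

Euclidean algorithm on 254020, 60976:
254020 = 4*60976 + 10116
60976 = 6*10116 + 280
10116 = 36*280 + 36
280 = 7*36 + 28
36 = 1*28 + 8
28 = 3*8 + 4
8 = 2*4 + 0
The gcd is 4, not 1, hence no inverse exists.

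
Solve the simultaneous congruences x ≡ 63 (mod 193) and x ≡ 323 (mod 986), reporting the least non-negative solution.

Write x = 63 + 193·k. Then 193·k ≡ 323 − 63 ≡ 260 (mod 986).
Need 193⁻¹ mod 986. Extended Euclid on (986, 193):
986 = 5*193 + 21
193 = 9*21 + 4
21 = 5*4 + 1
4 = 4*1 + 0
Back-substitute:
1 = 21 − 5·4
1 = −5·193 + 46·21
1 = 46·986 − 235·193
193⁻¹ ≡ 751 (mod 986), so k ≡ 751·260 ≡ 32 (mod 986).
x = 63 + 193·32 = 6239.

6239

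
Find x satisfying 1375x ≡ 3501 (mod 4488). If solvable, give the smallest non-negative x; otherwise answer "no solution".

no solution

gcd(1375, 4488):
4488 = 3·1375 + 363
1375 = 3·363 + 286
363 = 1·286 + 77
286 = 3·77 + 55
77 = 1·55 + 22
55 = 2·22 + 11
22 = 2·11 + 0
gcd = 11, but 11 ∤ 3501, so the congruence has no solution.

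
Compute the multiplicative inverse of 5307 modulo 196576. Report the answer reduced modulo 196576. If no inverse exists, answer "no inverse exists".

gcd(196576, 5307) by repeated division:
196576 = 37×5307 + 217
5307 = 24×217 + 99
217 = 2×99 + 19
99 = 5×19 + 4
19 = 4×4 + 3
4 = 1×3 + 1
3 = 3×1 + 0
gcd = 1, so the inverse exists. Back-substitute:
1 = 4 − 3
1 = −19 + 5·4
1 = 5·99 − 26·19
1 = −26·217 + 57·99
1 = 57·5307 − 1394·217
1 = −1394·196576 + 51635·5307
So 5307·51635 ≡ 1 (mod 196576).

51635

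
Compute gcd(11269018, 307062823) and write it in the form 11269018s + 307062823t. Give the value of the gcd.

Apply Euclid's algorithm to 307062823 and 11269018:
307062823 = 27×11269018 + 2799337
11269018 = 4×2799337 + 71670
2799337 = 39×71670 + 4207
71670 = 17×4207 + 151
4207 = 27×151 + 130
151 = 1×130 + 21
130 = 6×21 + 4
21 = 5×4 + 1
4 = 4×1 + 0
gcd(11269018, 307062823) = 1.
Back-substituting:
1 = 21 − 5·4
1 = −5·130 + 31·21
1 = 31·151 − 36·130
1 = −36·4207 + 1003·151
1 = 1003·71670 − 17087·4207
1 = −17087·2799337 + 667396·71670
1 = 667396·11269018 − 2686671·2799337
1 = −2686671·307062823 + 73207513·11269018
So 1 = (-2686671)·307062823 + (73207513)·11269018.

1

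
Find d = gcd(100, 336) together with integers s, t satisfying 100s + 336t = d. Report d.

Repeated division:
336 = 3·100 + 36
100 = 2·36 + 28
36 = 1·28 + 8
28 = 3·8 + 4
8 = 2·4 + 0
gcd(100, 336) = 4.
Express as a combination:
4 = 28 − 3·8
4 = −3·36 + 4·28
4 = 4·100 − 11·36
4 = −11·336 + 37·100
So 4 = (-11)·336 + (37)·100.

4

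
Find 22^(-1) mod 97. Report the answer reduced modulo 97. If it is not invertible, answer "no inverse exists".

Apply the Euclidean algorithm to 97 and 22:
97 = 4×22 + 9
22 = 2×9 + 4
9 = 2×4 + 1
4 = 4×1 + 0
Since gcd(22, 97) = 1, back-substitute to write 1 as a combination:
1 = 9 − 2·4
1 = −2·22 + 5·9
1 = 5·97 − 22·22
So 22·(-22) ≡ 1 (mod 97), and -22 ≡ 75 (mod 97).

75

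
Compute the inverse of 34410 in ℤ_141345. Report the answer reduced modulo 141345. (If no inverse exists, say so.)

Compute gcd(34410, 141345):
141345 = 4×34410 + 3705
34410 = 9×3705 + 1065
3705 = 3×1065 + 510
1065 = 2×510 + 45
510 = 11×45 + 15
45 = 3×15 + 0
gcd(34410, 141345) = 15 ≠ 1, so 34410 has no multiplicative inverse modulo 141345.

no inverse exists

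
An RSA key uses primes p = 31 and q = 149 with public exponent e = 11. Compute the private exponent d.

φ(n) = (p−1)(q−1) = 30·148 = 4440.
Need d with 11·d ≡ 1 (mod 4440). Apply the extended Euclidean algorithm:
4440 = 403*11 + 7
11 = 1*7 + 4
7 = 1*4 + 3
4 = 1*3 + 1
3 = 3*1 + 0
Back-substitute:
1 = 4 − 3
1 = −7 + 2·4
1 = 2·11 − 3·7
1 = −3·4440 + 1211·11
So 11·1211 ≡ 1 (mod 4440), hence d = 1211.

1211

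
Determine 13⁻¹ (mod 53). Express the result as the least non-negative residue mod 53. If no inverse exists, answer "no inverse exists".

49

Apply the Euclidean algorithm to 53 and 13:
53 = 4·13 + 1
13 = 13·1 + 0
Since gcd(13, 53) = 1, back-substitute to write 1 as a combination:
1 = 53 − 4·13
So 13·(-4) ≡ 1 (mod 53), and -4 ≡ 49 (mod 53).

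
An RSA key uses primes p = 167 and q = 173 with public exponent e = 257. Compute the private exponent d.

20553

φ(n) = (p−1)(q−1) = 166·172 = 28552.
Need d with 257·d ≡ 1 (mod 28552). Apply the extended Euclidean algorithm:
28552 = 111·257 + 25
257 = 10·25 + 7
25 = 3·7 + 4
7 = 1·4 + 3
4 = 1·3 + 1
3 = 3·1 + 0
Back-substitute:
1 = 4 − 3
1 = −7 + 2·4
1 = 2·25 − 7·7
1 = −7·257 + 72·25
1 = 72·28552 − 7999·257
So 257·(-7999) ≡ 1 (mod 28552), hence d ≡ -7999 ≡ 20553 (mod 28552).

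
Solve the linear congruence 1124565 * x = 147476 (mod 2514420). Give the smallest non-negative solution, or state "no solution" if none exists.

no solution

gcd(1124565, 2514420):
2514420 = 2·1124565 + 265290
1124565 = 4·265290 + 63405
265290 = 4·63405 + 11670
63405 = 5·11670 + 5055
11670 = 2·5055 + 1560
5055 = 3·1560 + 375
1560 = 4·375 + 60
375 = 6·60 + 15
60 = 4·15 + 0
gcd = 15, but 15 ∤ 147476, so the congruence has no solution.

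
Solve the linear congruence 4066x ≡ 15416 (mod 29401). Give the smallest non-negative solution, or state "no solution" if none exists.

First find gcd(4066, 29401):
29401 = 7·4066 + 939
4066 = 4·939 + 310
939 = 3·310 + 9
310 = 34·9 + 4
9 = 2·4 + 1
4 = 4·1 + 0
gcd = 1, so a unique solution mod 29401 exists.
Back-substitute for the Bézout coefficients:
1 = 9 − 2·4
1 = −2·310 + 69·9
1 = 69·939 − 209·310
1 = −209·4066 + 905·939
1 = 905·29401 − 6544·4066
So 4066·(-6544) ≡ 1 (mod 29401), giving 4066⁻¹ ≡ 22857.
x ≡ 4066⁻¹·15416 ≡ 22857·15416 ≡ 21928 (mod 29401).

21928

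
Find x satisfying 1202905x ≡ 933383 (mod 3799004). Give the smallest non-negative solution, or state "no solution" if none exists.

First find gcd(1202905, 3799004):
3799004 = 3·1202905 + 190289
1202905 = 6·190289 + 61171
190289 = 3·61171 + 6776
61171 = 9·6776 + 187
6776 = 36·187 + 44
187 = 4·44 + 11
44 = 4·11 + 0
gcd = 11 and 11 | 933383, so solutions exist. Divide through by 11: 109355x ≡ 84853 (mod 345364).
Now find 109355⁻¹ mod 345364:
345364 = 3×109355 + 17299
109355 = 6×17299 + 5561
17299 = 3×5561 + 616
5561 = 9×616 + 17
616 = 36×17 + 4
17 = 4×4 + 1
4 = 4×1 + 0
Back-substitute:
1 = 17 − 4·4
1 = −4·616 + 145·17
1 = 145·5561 − 1309·616
1 = −1309·17299 + 4072·5561
1 = 4072·109355 − 25741·17299
1 = −25741·345364 + 81295·109355
So 109355⁻¹ ≡ 81295 (mod 345364).
Then x ≡ 81295·84853 ≡ 169463 (mod 345364); the smallest non-negative solution is x = 169463.

169463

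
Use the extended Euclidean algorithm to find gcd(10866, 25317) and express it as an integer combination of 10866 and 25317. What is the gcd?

3

Repeated division:
25317 = 2*10866 + 3585
10866 = 3*3585 + 111
3585 = 32*111 + 33
111 = 3*33 + 12
33 = 2*12 + 9
12 = 1*9 + 3
9 = 3*3 + 0
gcd(10866, 25317) = 3.
Express as a combination:
3 = 12 − 9
3 = −33 + 3·12
3 = 3·111 − 10·33
3 = −10·3585 + 323·111
3 = 323·10866 − 979·3585
3 = −979·25317 + 2281·10866
So 3 = (-979)·25317 + (2281)·10866.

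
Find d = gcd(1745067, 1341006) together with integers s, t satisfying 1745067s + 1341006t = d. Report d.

Repeated division:
1745067 = 1·1341006 + 404061
1341006 = 3·404061 + 128823
404061 = 3·128823 + 17592
128823 = 7·17592 + 5679
17592 = 3·5679 + 555
5679 = 10·555 + 129
555 = 4·129 + 39
129 = 3·39 + 12
39 = 3·12 + 3
12 = 4·3 + 0
gcd(1745067, 1341006) = 3.
Working backward:
3 = 39 − 3·12
3 = −3·129 + 10·39
3 = 10·555 − 43·129
3 = −43·5679 + 440·555
3 = 440·17592 − 1363·5679
3 = −1363·128823 + 9981·17592
3 = 9981·404061 − 31306·128823
3 = −31306·1341006 + 103899·404061
3 = 103899·1745067 − 135205·1341006
So 3 = (103899)·1745067 + (-135205)·1341006.

3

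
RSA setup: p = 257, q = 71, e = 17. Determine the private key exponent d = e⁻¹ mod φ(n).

φ(n) = (p−1)(q−1) = 256·70 = 17920.
Need d with 17·d ≡ 1 (mod 17920). Apply the extended Euclidean algorithm:
17920 = 1054×17 + 2
17 = 8×2 + 1
2 = 2×1 + 0
Back-substitute:
1 = 17 − 8·2
1 = −8·17920 + 8433·17
So 17·8433 ≡ 1 (mod 17920), hence d = 8433.

8433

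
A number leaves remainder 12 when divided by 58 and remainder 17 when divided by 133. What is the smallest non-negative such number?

3608

Write x = 12 + 58·k. Then 58·k ≡ 17 − 12 ≡ 5 (mod 133).
Need 58⁻¹ mod 133. Extended Euclid on (133, 58):
133 = 2×58 + 17
58 = 3×17 + 7
17 = 2×7 + 3
7 = 2×3 + 1
3 = 3×1 + 0
Back-substitute:
1 = 7 − 2·3
1 = −2·17 + 5·7
1 = 5·58 − 17·17
1 = −17·133 + 39·58
58⁻¹ ≡ 39 (mod 133), so k ≡ 39·5 ≡ 62 (mod 133).
x = 12 + 58·62 = 3608.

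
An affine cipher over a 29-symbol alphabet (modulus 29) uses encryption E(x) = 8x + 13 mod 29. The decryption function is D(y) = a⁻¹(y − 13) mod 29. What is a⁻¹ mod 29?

Run Euclid on (29, 8):
29 = 3×8 + 5
8 = 1×5 + 3
5 = 1×3 + 2
3 = 1×2 + 1
2 = 2×1 + 0
Since gcd(8, 29) = 1, back-substitute to write 1 as a combination:
1 = 3 − 2
1 = −5 + 2·3
1 = 2·8 − 3·5
1 = −3·29 + 11·8
So 8·11 ≡ 1 (mod 29).

11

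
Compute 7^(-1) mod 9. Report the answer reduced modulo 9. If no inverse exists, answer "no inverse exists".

gcd(9, 7) by repeated division:
9 = 1*7 + 2
7 = 3*2 + 1
2 = 2*1 + 0
Since gcd(7, 9) = 1, back-substitute to write 1 as a combination:
1 = 7 − 3·2
1 = −3·9 + 4·7
So 7·4 ≡ 1 (mod 9).

4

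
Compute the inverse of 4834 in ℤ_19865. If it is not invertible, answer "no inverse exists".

1089

Apply the Euclidean algorithm to 19865 and 4834:
19865 = 4×4834 + 529
4834 = 9×529 + 73
529 = 7×73 + 18
73 = 4×18 + 1
18 = 18×1 + 0
Since gcd(4834, 19865) = 1, back-substitute to write 1 as a combination:
1 = 73 − 4·18
1 = −4·529 + 29·73
1 = 29·4834 − 265·529
1 = −265·19865 + 1089·4834
So 4834·1089 ≡ 1 (mod 19865).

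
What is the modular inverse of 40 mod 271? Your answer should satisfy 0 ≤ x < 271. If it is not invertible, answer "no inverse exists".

Apply the Euclidean algorithm to 271 and 40:
271 = 6*40 + 31
40 = 1*31 + 9
31 = 3*9 + 4
9 = 2*4 + 1
4 = 4*1 + 0
Since gcd(40, 271) = 1, back-substitute to write 1 as a combination:
1 = 9 − 2·4
1 = −2·31 + 7·9
1 = 7·40 − 9·31
1 = −9·271 + 61·40
So 40·61 ≡ 1 (mod 271).

61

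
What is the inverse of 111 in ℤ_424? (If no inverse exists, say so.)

191

gcd(424, 111) by repeated division:
424 = 3*111 + 91
111 = 1*91 + 20
91 = 4*20 + 11
20 = 1*11 + 9
11 = 1*9 + 2
9 = 4*2 + 1
2 = 2*1 + 0
gcd = 1, so the inverse exists. Back-substitute:
1 = 9 − 4·2
1 = −4·11 + 5·9
1 = 5·20 − 9·11
1 = −9·91 + 41·20
1 = 41·111 − 50·91
1 = −50·424 + 191·111
So 111·191 ≡ 1 (mod 424).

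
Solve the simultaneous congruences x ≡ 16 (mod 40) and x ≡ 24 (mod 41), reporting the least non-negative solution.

Write x = 16 + 40·k. Then 40·k ≡ 24 − 16 ≡ 8 (mod 41).
Need 40⁻¹ mod 41. Extended Euclid on (41, 40):
41 = 1×40 + 1
40 = 40×1 + 0
Back-substitute:
1 = 41 − 40
40⁻¹ ≡ 40 (mod 41), so k ≡ 40·8 ≡ 33 (mod 41).
x = 16 + 40·33 = 1336.

1336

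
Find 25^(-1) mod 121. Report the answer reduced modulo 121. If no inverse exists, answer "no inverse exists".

Extended Euclidean algorithm:
121 = 4×25 + 21
25 = 1×21 + 4
21 = 5×4 + 1
4 = 4×1 + 0
gcd = 1, so the inverse exists. Back-substitute:
1 = 21 − 5·4
1 = −5·25 + 6·21
1 = 6·121 − 29·25
So 25·(-29) ≡ 1 (mod 121), and -29 ≡ 92 (mod 121).

92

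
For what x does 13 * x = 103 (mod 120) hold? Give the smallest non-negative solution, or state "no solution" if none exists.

First find gcd(13, 120):
120 = 9·13 + 3
13 = 4·3 + 1
3 = 3·1 + 0
gcd = 1, so a unique solution mod 120 exists.
Back-substitute for the Bézout coefficients:
1 = 13 − 4·3
1 = −4·120 + 37·13
So 13·(37) ≡ 1 (mod 120), giving 13⁻¹ ≡ 37.
x ≡ 13⁻¹·103 ≡ 37·103 ≡ 91 (mod 120).

91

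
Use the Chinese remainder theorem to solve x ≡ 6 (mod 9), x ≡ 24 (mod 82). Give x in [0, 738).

Write x = 6 + 9·k. Then 9·k ≡ 24 − 6 ≡ 18 (mod 82).
Need 9⁻¹ mod 82. Extended Euclid on (82, 9):
82 = 9*9 + 1
9 = 9*1 + 0
Back-substitute:
1 = 82 − 9·9
9⁻¹ ≡ 73 (mod 82), so k ≡ 73·18 ≡ 2 (mod 82).
x = 6 + 9·2 = 24.

24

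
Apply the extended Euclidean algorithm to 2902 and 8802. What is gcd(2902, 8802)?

Euclidean algorithm:
8802 = 3×2902 + 96
2902 = 30×96 + 22
96 = 4×22 + 8
22 = 2×8 + 6
8 = 1×6 + 2
6 = 3×2 + 0
gcd(2902, 8802) = 2.
Express as a combination:
2 = 8 − 6
2 = −22 + 3·8
2 = 3·96 − 13·22
2 = −13·2902 + 393·96
2 = 393·8802 − 1192·2902
So 2 = (393)·8802 + (-1192)·2902.

2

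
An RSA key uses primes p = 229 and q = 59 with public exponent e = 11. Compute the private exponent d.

φ(n) = (p−1)(q−1) = 228·58 = 13224.
Need d with 11·d ≡ 1 (mod 13224). Apply the extended Euclidean algorithm:
13224 = 1202*11 + 2
11 = 5*2 + 1
2 = 2*1 + 0
Back-substitute:
1 = 11 − 5·2
1 = −5·13224 + 6011·11
So 11·6011 ≡ 1 (mod 13224), hence d = 6011.

6011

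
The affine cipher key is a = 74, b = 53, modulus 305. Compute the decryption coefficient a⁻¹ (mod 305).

Run Euclid on (305, 74):
305 = 4*74 + 9
74 = 8*9 + 2
9 = 4*2 + 1
2 = 2*1 + 0
The gcd is 1. Working backward:
1 = 9 − 4·2
1 = −4·74 + 33·9
1 = 33·305 − 136·74
So 74·(-136) ≡ 1 (mod 305), and -136 ≡ 169 (mod 305).

169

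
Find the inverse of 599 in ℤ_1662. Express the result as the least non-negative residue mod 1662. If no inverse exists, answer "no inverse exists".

197

Run Euclid on (1662, 599):
1662 = 2*599 + 464
599 = 1*464 + 135
464 = 3*135 + 59
135 = 2*59 + 17
59 = 3*17 + 8
17 = 2*8 + 1
8 = 8*1 + 0
gcd = 1, so the inverse exists. Back-substitute:
1 = 17 − 2·8
1 = −2·59 + 7·17
1 = 7·135 − 16·59
1 = −16·464 + 55·135
1 = 55·599 − 71·464
1 = −71·1662 + 197·599
So 599·197 ≡ 1 (mod 1662).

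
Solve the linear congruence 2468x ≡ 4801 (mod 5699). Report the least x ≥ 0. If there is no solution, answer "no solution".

First find gcd(2468, 5699):
5699 = 2*2468 + 763
2468 = 3*763 + 179
763 = 4*179 + 47
179 = 3*47 + 38
47 = 1*38 + 9
38 = 4*9 + 2
9 = 4*2 + 1
2 = 2*1 + 0
gcd = 1, so a unique solution mod 5699 exists.
Back-substitute for the Bézout coefficients:
1 = 9 − 4·2
1 = −4·38 + 17·9
1 = 17·47 − 21·38
1 = −21·179 + 80·47
1 = 80·763 − 341·179
1 = −341·2468 + 1103·763
1 = 1103·5699 − 2547·2468
So 2468·(-2547) ≡ 1 (mod 5699), giving 2468⁻¹ ≡ 3152.
x ≡ 2468⁻¹·4801 ≡ 3152·4801 ≡ 1907 (mod 5699).

1907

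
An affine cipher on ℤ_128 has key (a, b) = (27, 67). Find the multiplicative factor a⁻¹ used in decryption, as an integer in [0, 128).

19

gcd(128, 27) by repeated division:
128 = 4*27 + 20
27 = 1*20 + 7
20 = 2*7 + 6
7 = 1*6 + 1
6 = 6*1 + 0
The gcd is 1. Working backward:
1 = 7 − 6
1 = −20 + 3·7
1 = 3·27 − 4·20
1 = −4·128 + 19·27
So 27·19 ≡ 1 (mod 128).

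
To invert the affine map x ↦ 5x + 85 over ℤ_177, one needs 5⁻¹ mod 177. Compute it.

71

Run Euclid on (177, 5):
177 = 35*5 + 2
5 = 2*2 + 1
2 = 2*1 + 0
Since gcd(5, 177) = 1, back-substitute to write 1 as a combination:
1 = 5 − 2·2
1 = −2·177 + 71·5
So 5·71 ≡ 1 (mod 177).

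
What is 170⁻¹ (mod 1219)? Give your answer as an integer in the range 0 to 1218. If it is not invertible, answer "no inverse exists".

294

Run Euclid on (1219, 170):
1219 = 7*170 + 29
170 = 5*29 + 25
29 = 1*25 + 4
25 = 6*4 + 1
4 = 4*1 + 0
Since gcd(170, 1219) = 1, back-substitute to write 1 as a combination:
1 = 25 − 6·4
1 = −6·29 + 7·25
1 = 7·170 − 41·29
1 = −41·1219 + 294·170
So 170·294 ≡ 1 (mod 1219).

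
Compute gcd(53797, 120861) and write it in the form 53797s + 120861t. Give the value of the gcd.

Euclidean algorithm:
120861 = 2·53797 + 13267
53797 = 4·13267 + 729
13267 = 18·729 + 145
729 = 5·145 + 4
145 = 36·4 + 1
4 = 4·1 + 0
gcd(53797, 120861) = 1.
Back-substituting:
1 = 145 − 36·4
1 = −36·729 + 181·145
1 = 181·13267 − 3294·729
1 = −3294·53797 + 13357·13267
1 = 13357·120861 − 30008·53797
So 1 = (13357)·120861 + (-30008)·53797.

1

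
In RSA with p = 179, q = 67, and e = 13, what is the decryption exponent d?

φ(n) = (p−1)(q−1) = 178·66 = 11748.
Need d with 13·d ≡ 1 (mod 11748). Apply the extended Euclidean algorithm:
11748 = 903×13 + 9
13 = 1×9 + 4
9 = 2×4 + 1
4 = 4×1 + 0
Back-substitute:
1 = 9 − 2·4
1 = −2·13 + 3·9
1 = 3·11748 − 2711·13
So 13·(-2711) ≡ 1 (mod 11748), hence d ≡ -2711 ≡ 9037 (mod 11748).

9037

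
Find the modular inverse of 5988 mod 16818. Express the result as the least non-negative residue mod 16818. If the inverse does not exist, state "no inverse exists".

no inverse exists

Euclidean algorithm on 16818, 5988:
16818 = 2×5988 + 4842
5988 = 1×4842 + 1146
4842 = 4×1146 + 258
1146 = 4×258 + 114
258 = 2×114 + 30
114 = 3×30 + 24
30 = 1×24 + 6
24 = 4×6 + 0
gcd(5988, 16818) = 6 ≠ 1, so 5988 has no multiplicative inverse modulo 16818.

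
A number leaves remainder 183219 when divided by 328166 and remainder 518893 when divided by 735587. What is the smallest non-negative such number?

113617815739

Write x = 183219 + 328166·k. Then 328166·k ≡ 518893 − 183219 ≡ 335674 (mod 735587).
Need 328166⁻¹ mod 735587. Extended Euclid on (735587, 328166):
735587 = 2*328166 + 79255
328166 = 4*79255 + 11146
79255 = 7*11146 + 1233
11146 = 9*1233 + 49
1233 = 25*49 + 8
49 = 6*8 + 1
8 = 8*1 + 0
Back-substitute:
1 = 49 − 6·8
1 = −6·1233 + 151·49
1 = 151·11146 − 1365·1233
1 = −1365·79255 + 9706·11146
1 = 9706·328166 − 40189·79255
1 = −40189·735587 + 90084·328166
328166⁻¹ ≡ 90084 (mod 735587), so k ≡ 90084·335674 ≡ 346220 (mod 735587).
x = 183219 + 328166·346220 = 113617815739.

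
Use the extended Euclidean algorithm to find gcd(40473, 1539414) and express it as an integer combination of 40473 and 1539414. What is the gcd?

Apply Euclid's algorithm to 1539414 and 40473:
1539414 = 38×40473 + 1440
40473 = 28×1440 + 153
1440 = 9×153 + 63
153 = 2×63 + 27
63 = 2×27 + 9
27 = 3×9 + 0
gcd(40473, 1539414) = 9.
Back-substituting:
9 = 63 − 2·27
9 = −2·153 + 5·63
9 = 5·1440 − 47·153
9 = −47·40473 + 1321·1440
9 = 1321·1539414 − 50245·40473
So 9 = (1321)·1539414 + (-50245)·40473.

9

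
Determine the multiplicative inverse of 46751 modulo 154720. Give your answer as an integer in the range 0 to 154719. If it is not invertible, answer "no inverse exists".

Run Euclid on (154720, 46751):
154720 = 3·46751 + 14467
46751 = 3·14467 + 3350
14467 = 4·3350 + 1067
3350 = 3·1067 + 149
1067 = 7·149 + 24
149 = 6·24 + 5
24 = 4·5 + 4
5 = 1·4 + 1
4 = 4·1 + 0
Since gcd(46751, 154720) = 1, back-substitute to write 1 as a combination:
1 = 5 − 4
1 = −24 + 5·5
1 = 5·149 − 31·24
1 = −31·1067 + 222·149
1 = 222·3350 − 697·1067
1 = −697·14467 + 3010·3350
1 = 3010·46751 − 9727·14467
1 = −9727·154720 + 32191·46751
So 46751·32191 ≡ 1 (mod 154720).

32191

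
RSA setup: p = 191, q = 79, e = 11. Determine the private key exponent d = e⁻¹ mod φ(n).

φ(n) = (p−1)(q−1) = 190·78 = 14820.
Need d with 11·d ≡ 1 (mod 14820). Apply the extended Euclidean algorithm:
14820 = 1347*11 + 3
11 = 3*3 + 2
3 = 1*2 + 1
2 = 2*1 + 0
Back-substitute:
1 = 3 − 2
1 = −11 + 4·3
1 = 4·14820 − 5389·11
So 11·(-5389) ≡ 1 (mod 14820), hence d ≡ -5389 ≡ 9431 (mod 14820).

9431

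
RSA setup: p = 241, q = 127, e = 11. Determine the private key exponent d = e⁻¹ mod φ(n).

φ(n) = (p−1)(q−1) = 240·126 = 30240.
Need d with 11·d ≡ 1 (mod 30240). Apply the extended Euclidean algorithm:
30240 = 2749×11 + 1
11 = 11×1 + 0
Back-substitute:
1 = 30240 − 2749·11
So 11·(-2749) ≡ 1 (mod 30240), hence d ≡ -2749 ≡ 27491 (mod 30240).

27491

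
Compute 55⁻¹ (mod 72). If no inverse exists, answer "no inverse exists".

Apply the Euclidean algorithm to 72 and 55:
72 = 1×55 + 17
55 = 3×17 + 4
17 = 4×4 + 1
4 = 4×1 + 0
gcd = 1, so the inverse exists. Back-substitute:
1 = 17 − 4·4
1 = −4·55 + 13·17
1 = 13·72 − 17·55
So 55·(-17) ≡ 1 (mod 72), and -17 ≡ 55 (mod 72).

55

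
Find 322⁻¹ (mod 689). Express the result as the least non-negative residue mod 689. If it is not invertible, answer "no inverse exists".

199

Extended Euclidean algorithm:
689 = 2·322 + 45
322 = 7·45 + 7
45 = 6·7 + 3
7 = 2·3 + 1
3 = 3·1 + 0
Since gcd(322, 689) = 1, back-substitute to write 1 as a combination:
1 = 7 − 2·3
1 = −2·45 + 13·7
1 = 13·322 − 93·45
1 = −93·689 + 199·322
So 322·199 ≡ 1 (mod 689).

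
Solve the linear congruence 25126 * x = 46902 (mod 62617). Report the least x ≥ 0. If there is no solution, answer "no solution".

First find gcd(25126, 62617):
62617 = 2*25126 + 12365
25126 = 2*12365 + 396
12365 = 31*396 + 89
396 = 4*89 + 40
89 = 2*40 + 9
40 = 4*9 + 4
9 = 2*4 + 1
4 = 4*1 + 0
gcd = 1, so a unique solution mod 62617 exists.
Back-substitute for the Bézout coefficients:
1 = 9 − 2·4
1 = −2·40 + 9·9
1 = 9·89 − 20·40
1 = −20·396 + 89·89
1 = 89·12365 − 2779·396
1 = −2779·25126 + 5647·12365
1 = 5647·62617 − 14073·25126
So 25126·(-14073) ≡ 1 (mod 62617), giving 25126⁻¹ ≡ 48544.
x ≡ 25126⁻¹·46902 ≡ 48544·46902 ≡ 56568 (mod 62617).

56568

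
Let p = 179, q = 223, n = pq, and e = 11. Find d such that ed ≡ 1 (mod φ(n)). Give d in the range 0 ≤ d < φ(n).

φ(n) = (p−1)(q−1) = 178·222 = 39516.
Need d with 11·d ≡ 1 (mod 39516). Apply the extended Euclidean algorithm:
39516 = 3592·11 + 4
11 = 2·4 + 3
4 = 1·3 + 1
3 = 3·1 + 0
Back-substitute:
1 = 4 − 3
1 = −11 + 3·4
1 = 3·39516 − 10777·11
So 11·(-10777) ≡ 1 (mod 39516), hence d ≡ -10777 ≡ 28739 (mod 39516).

28739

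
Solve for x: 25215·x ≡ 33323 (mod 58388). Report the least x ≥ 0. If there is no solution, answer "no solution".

12017

First find gcd(25215, 58388):
58388 = 2·25215 + 7958
25215 = 3·7958 + 1341
7958 = 5·1341 + 1253
1341 = 1·1253 + 88
1253 = 14·88 + 21
88 = 4·21 + 4
21 = 5·4 + 1
4 = 4·1 + 0
gcd = 1, so a unique solution mod 58388 exists.
Back-substitute for the Bézout coefficients:
1 = 21 − 5·4
1 = −5·88 + 21·21
1 = 21·1253 − 299·88
1 = −299·1341 + 320·1253
1 = 320·7958 − 1899·1341
1 = −1899·25215 + 6017·7958
1 = 6017·58388 − 13933·25215
So 25215·(-13933) ≡ 1 (mod 58388), giving 25215⁻¹ ≡ 44455.
x ≡ 25215⁻¹·33323 ≡ 44455·33323 ≡ 12017 (mod 58388).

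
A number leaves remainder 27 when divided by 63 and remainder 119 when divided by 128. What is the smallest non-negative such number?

2295

Write x = 27 + 63·k. Then 63·k ≡ 119 − 27 ≡ 92 (mod 128).
Need 63⁻¹ mod 128. Extended Euclid on (128, 63):
128 = 2*63 + 2
63 = 31*2 + 1
2 = 2*1 + 0
Back-substitute:
1 = 63 − 31·2
1 = −31·128 + 63·63
63⁻¹ ≡ 63 (mod 128), so k ≡ 63·92 ≡ 36 (mod 128).
x = 27 + 63·36 = 2295.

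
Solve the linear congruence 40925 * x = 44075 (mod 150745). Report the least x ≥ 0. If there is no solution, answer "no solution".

5692

First find gcd(40925, 150745):
150745 = 3·40925 + 27970
40925 = 1·27970 + 12955
27970 = 2·12955 + 2060
12955 = 6·2060 + 595
2060 = 3·595 + 275
595 = 2·275 + 45
275 = 6·45 + 5
45 = 9·5 + 0
gcd = 5 and 5 | 44075, so solutions exist. Divide through by 5: 8185x ≡ 8815 (mod 30149).
Now find 8185⁻¹ mod 30149:
30149 = 3×8185 + 5594
8185 = 1×5594 + 2591
5594 = 2×2591 + 412
2591 = 6×412 + 119
412 = 3×119 + 55
119 = 2×55 + 9
55 = 6×9 + 1
9 = 9×1 + 0
Back-substitute:
1 = 55 − 6·9
1 = −6·119 + 13·55
1 = 13·412 − 45·119
1 = −45·2591 + 283·412
1 = 283·5594 − 611·2591
1 = −611·8185 + 894·5594
1 = 894·30149 − 3293·8185
So 8185·(-3293) ≡ 1 (mod 30149), i.e. 8185⁻¹ ≡ 26856.
Then x ≡ 26856·8815 ≡ 5692 (mod 30149); the smallest non-negative solution is x = 5692.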